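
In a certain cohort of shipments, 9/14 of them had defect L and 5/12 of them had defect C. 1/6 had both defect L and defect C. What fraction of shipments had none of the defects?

3/28

By inclusion–exclusion:
P(union) = 9/14 + 5/12 − 1/6 = 25/28
P(none) = 1 − 25/28 = 3/28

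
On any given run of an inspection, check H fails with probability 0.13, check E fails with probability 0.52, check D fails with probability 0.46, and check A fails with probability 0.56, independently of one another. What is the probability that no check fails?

P(none) = (1 − 0.13) × (1 − 0.52) × (1 − 0.46) × (1 − 0.56) = 0.87 × 0.48 × 0.54 × 0.44 = 0.09922176

0.09922176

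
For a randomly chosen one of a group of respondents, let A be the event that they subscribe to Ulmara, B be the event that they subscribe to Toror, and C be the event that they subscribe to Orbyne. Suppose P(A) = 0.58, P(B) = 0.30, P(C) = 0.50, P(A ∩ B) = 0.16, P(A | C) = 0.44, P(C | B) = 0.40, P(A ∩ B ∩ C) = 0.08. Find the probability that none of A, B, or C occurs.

P(A ∩ C) = P(C)·P(A|C) = 0.50 × 0.44 = 0.22
P(B ∩ C) = P(B)·P(C|B) = 0.30 × 0.40 = 0.12
P(A ∪ B ∪ C) = 0.58 + 0.30 + 0.50 − 0.16 − 0.22 − 0.12 + 0.08 = 0.96
P(none) = 1 − 0.96 = 0.04

0.04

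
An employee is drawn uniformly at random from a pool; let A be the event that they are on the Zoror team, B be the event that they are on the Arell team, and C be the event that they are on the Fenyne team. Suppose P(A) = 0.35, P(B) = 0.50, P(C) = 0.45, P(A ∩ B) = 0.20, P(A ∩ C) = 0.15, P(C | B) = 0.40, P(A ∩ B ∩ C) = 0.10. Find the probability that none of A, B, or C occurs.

P(B ∩ C) = P(B)·P(C|B) = 0.50 × 0.40 = 0.20
P(A ∪ B ∪ C) = 0.35 + 0.50 + 0.45 − 0.20 − 0.15 − 0.20 + 0.10 = 0.85
P(none) = 1 − 0.85 = 0.15

0.15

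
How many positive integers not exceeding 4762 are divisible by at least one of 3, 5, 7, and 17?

2713

1587 + 952 + 680 + 280 − 317 − 226 − 93 − 136 − 56 − 40 + 45 + 18 + 13 + 8 − 2 = 2713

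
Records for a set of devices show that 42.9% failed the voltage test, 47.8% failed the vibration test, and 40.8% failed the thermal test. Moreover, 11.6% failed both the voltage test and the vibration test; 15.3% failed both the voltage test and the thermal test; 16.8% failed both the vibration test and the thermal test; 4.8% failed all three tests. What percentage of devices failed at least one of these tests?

92.6%

P(≥1) = 42.9 + 47.8 + 40.8 − 11.6 − 15.3 − 16.8 + 4.8 = 92.6%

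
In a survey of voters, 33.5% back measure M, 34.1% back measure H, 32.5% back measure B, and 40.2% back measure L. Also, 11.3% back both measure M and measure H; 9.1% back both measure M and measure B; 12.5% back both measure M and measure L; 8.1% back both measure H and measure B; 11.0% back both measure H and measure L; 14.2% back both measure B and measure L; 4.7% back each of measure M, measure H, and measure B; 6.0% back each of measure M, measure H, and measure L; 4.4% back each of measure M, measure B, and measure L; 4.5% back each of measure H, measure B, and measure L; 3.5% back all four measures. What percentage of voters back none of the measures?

9.8%

P(≥1) = 33.5 + 34.1 + 32.5 + 40.2 − 11.3 − 9.1 − 12.5 − 8.1 − 11.0 − 14.2 + 4.7 + 6.0 + 4.4 + 4.5 − 3.5 = 90.2%
P(none) = 100% − 90.2% = 9.8%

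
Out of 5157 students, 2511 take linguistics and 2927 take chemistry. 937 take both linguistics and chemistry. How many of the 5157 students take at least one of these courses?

4501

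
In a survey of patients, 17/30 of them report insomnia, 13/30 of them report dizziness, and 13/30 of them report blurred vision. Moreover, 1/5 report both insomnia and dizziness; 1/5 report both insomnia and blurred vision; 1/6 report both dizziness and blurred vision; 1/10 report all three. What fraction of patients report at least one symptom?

29/30

P(at least one) = 17/30 + 13/30 + 13/30 − 1/5 − 1/5 − 1/6 + 1/10 = 29/30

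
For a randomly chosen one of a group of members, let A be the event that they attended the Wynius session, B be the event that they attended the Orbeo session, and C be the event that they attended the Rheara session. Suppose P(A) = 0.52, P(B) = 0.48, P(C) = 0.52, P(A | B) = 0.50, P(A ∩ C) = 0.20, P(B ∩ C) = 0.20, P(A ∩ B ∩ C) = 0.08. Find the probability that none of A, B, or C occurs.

P(A ∩ B) = P(B)·P(A|B) = 0.48 × 0.50 = 0.24
By inclusion–exclusion:
P(A ∪ B ∪ C) = 0.52 + 0.48 + 0.52 − 0.24 − 0.20 − 0.20 + 0.08 = 0.96
P(none) = 1 − 0.96 = 0.04

0.04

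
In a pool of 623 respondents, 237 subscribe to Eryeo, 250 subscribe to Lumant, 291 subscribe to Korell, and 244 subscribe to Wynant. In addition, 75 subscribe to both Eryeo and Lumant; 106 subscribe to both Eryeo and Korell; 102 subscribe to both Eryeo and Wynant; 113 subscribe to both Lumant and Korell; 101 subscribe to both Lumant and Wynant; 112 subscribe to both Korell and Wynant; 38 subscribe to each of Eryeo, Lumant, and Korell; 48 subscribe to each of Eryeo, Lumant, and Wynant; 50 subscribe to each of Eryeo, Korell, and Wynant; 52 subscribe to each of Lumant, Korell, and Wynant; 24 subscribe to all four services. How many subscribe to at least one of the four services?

Using inclusion–exclusion:
N(≥1) = 237 + 250 + 291 + 244 − 75 − 106 − 102 − 113 − 101 − 112 + 38 + 48 + 50 + 52 − 24 = 577

577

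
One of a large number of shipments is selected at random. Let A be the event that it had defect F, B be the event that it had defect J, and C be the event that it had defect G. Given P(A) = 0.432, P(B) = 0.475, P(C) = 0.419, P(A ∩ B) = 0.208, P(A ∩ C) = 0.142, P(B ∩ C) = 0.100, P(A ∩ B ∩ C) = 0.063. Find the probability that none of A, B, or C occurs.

0.061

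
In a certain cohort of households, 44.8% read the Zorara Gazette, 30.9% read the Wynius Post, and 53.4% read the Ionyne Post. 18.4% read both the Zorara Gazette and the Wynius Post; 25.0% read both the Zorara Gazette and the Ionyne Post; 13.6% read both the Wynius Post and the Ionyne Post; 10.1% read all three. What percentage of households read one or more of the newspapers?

Using inclusion–exclusion:
P(≥1) = 44.8 + 30.9 + 53.4 − 18.4 − 25.0 − 13.6 + 10.1 = 82.2%

82.2%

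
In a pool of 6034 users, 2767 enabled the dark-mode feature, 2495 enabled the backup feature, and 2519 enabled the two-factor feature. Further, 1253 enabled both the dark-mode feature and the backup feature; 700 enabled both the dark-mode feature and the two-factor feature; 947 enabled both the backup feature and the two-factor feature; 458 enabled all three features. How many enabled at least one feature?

5339

|union| = 2767 + 2495 + 2519 − 1253 − 700 − 947 + 458 = 5339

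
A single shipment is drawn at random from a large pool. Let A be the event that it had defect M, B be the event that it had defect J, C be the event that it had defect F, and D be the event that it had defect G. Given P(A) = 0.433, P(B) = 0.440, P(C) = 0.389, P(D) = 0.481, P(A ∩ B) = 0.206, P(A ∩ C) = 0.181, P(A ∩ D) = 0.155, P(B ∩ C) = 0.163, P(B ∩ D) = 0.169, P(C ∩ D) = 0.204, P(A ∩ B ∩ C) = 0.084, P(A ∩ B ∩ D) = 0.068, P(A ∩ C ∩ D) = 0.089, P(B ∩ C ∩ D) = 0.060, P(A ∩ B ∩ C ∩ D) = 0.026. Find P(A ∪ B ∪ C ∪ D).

0.940

Apply inclusion-exclusion:
P(A ∪ B ∪ C ∪ D) = 0.433 + 0.440 + 0.389 + 0.481 − 0.206 − 0.181 − 0.155 − 0.163 − 0.169 − 0.204 + 0.084 + 0.068 + 0.089 + 0.060 − 0.026 = 0.940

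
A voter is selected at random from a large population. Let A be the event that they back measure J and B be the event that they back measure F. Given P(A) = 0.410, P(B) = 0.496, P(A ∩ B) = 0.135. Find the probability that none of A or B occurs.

Apply inclusion-exclusion:
P(A ∪ B) = 0.410 + 0.496 − 0.135 = 0.771
P(none) = 1 − 0.771 = 0.229

0.229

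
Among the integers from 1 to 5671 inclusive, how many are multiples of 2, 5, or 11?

2835 + 1134 + 515 − 567 − 257 − 103 + 51 = 3608

3608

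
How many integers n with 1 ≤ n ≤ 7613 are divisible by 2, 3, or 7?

Using inclusion–exclusion:
3806 + 2537 + 1087 − 1268 − 543 − 362 + 181 = 5438

5438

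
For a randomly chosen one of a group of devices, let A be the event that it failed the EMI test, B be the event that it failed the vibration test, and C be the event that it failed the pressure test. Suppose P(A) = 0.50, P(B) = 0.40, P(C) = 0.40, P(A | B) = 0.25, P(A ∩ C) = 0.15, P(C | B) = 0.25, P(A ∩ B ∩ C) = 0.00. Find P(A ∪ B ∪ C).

0.95

P(A ∩ B) = P(B)·P(A|B) = 0.40 × 0.25 = 0.10
P(B ∩ C) = P(B)·P(C|B) = 0.40 × 0.25 = 0.10
P(A ∪ B ∪ C) = 0.50 + 0.40 + 0.40 − 0.10 − 0.15 − 0.10 + 0.00 = 0.95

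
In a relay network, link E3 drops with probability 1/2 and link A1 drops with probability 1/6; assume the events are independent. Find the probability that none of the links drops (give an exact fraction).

5/12

P(none) = (1 − 1/2) × (1 − 1/6) = 1/2 × 5/6 = 5/12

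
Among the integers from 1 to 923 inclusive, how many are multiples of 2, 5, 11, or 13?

614

Using inclusion–exclusion:
⌊923/2⌋ + ⌊923/5⌋ + ⌊923/11⌋ + ⌊923/13⌋ − ⌊923/10⌋ − ⌊923/22⌋ − ⌊923/26⌋ − ⌊923/55⌋ − ⌊923/65⌋ − ⌊923/143⌋ + ⌊923/110⌋ + ⌊923/130⌋ + ⌊923/286⌋ + ⌊923/715⌋ − ⌊923/1430⌋ = 461 + 184 + 83 + 71 − 92 − 41 − 35 − 16 − 14 − 6 + 8 + 7 + 3 + 1 − 0 = 614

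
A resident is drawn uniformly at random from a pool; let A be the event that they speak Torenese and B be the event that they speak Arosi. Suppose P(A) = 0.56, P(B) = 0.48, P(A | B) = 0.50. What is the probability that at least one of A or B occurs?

P(A ∩ B) = P(B)·P(A|B) = 0.48 × 0.50 = 0.24
Inclusion–exclusion gives
P(A ∪ B) = 0.56 + 0.48 − 0.24 = 0.80

0.80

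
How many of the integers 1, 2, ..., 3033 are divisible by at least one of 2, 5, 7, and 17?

2054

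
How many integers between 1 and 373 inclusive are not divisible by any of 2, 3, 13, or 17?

By inclusion-exclusion,
⌊373/2⌋ + ⌊373/3⌋ + ⌊373/13⌋ + ⌊373/17⌋ − ⌊373/6⌋ − ⌊373/26⌋ − ⌊373/34⌋ − ⌊373/39⌋ − ⌊373/51⌋ − ⌊373/221⌋ + ⌊373/78⌋ + ⌊373/102⌋ + ⌊373/442⌋ + ⌊373/663⌋ − ⌊373/1326⌋ = 186 + 124 + 28 + 21 − 62 − 14 − 10 − 9 − 7 − 1 + 4 + 3 + 0 + 0 − 0 = 263
373 − 263 = 110

110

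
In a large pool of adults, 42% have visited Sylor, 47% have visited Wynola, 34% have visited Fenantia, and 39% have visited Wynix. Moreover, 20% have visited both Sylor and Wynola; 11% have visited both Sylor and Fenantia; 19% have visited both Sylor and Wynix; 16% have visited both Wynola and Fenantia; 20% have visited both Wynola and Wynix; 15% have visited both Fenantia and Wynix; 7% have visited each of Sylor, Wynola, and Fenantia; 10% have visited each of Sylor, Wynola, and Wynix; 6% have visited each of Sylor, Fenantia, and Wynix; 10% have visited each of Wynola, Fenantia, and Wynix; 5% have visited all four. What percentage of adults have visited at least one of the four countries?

By inclusion-exclusion,
P(union) = 42 + 47 + 34 + 39 − 20 − 11 − 19 − 16 − 20 − 15 + 7 + 10 + 6 + 10 − 5 = 89%

89%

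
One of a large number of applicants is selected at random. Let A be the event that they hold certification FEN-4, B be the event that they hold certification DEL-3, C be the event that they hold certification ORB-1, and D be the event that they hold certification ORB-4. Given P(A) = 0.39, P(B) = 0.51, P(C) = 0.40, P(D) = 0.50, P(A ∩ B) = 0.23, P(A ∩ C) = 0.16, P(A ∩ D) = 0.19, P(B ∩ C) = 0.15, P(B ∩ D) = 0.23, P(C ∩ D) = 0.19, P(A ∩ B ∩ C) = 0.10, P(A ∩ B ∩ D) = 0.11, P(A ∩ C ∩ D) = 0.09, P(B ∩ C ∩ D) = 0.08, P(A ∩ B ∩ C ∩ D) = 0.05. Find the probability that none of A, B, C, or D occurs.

0.02

Apply inclusion-exclusion:
P(A ∪ B ∪ C ∪ D) = 0.39 + 0.51 + 0.40 + 0.50 − 0.23 − 0.16 − 0.19 − 0.15 − 0.23 − 0.19 + 0.10 + 0.11 + 0.09 + 0.08 − 0.05 = 0.98
P(none) = 1 − 0.98 = 0.02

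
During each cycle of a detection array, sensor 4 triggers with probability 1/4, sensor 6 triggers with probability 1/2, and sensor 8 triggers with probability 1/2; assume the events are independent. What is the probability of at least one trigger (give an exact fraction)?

Independence gives P(none) = ∏(1 − pᵢ).
P(none) = (1 − 1/4) × (1 − 1/2) × (1 − 1/2) = 3/4 × 1/2 × 1/2 = 3/16
P(at least one) = 1 − 3/16 = 13/16

13/16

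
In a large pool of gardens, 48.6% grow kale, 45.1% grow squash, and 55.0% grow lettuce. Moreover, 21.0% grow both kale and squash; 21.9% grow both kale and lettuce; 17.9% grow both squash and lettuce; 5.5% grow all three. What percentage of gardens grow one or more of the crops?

93.4%

P(union) = 48.6 + 45.1 + 55.0 − 21.0 − 21.9 − 17.9 + 5.5 = 93.4%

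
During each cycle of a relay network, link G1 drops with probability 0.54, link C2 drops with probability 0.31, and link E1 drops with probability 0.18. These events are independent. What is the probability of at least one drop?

0.739732

P(none) = (1 − 0.54) × (1 − 0.31) × (1 − 0.18) = 0.46 × 0.69 × 0.82 = 0.260268
P(at least one) = 1 − 0.260268 = 0.739732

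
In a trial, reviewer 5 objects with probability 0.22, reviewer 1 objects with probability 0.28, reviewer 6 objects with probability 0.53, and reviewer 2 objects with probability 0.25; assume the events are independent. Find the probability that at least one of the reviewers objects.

0.802036

P(none) = (1 − 0.22) × (1 − 0.28) × (1 − 0.53) × (1 − 0.25) = 0.78 × 0.72 × 0.47 × 0.75 = 0.197964
P(at least one) = 1 − 0.197964 = 0.802036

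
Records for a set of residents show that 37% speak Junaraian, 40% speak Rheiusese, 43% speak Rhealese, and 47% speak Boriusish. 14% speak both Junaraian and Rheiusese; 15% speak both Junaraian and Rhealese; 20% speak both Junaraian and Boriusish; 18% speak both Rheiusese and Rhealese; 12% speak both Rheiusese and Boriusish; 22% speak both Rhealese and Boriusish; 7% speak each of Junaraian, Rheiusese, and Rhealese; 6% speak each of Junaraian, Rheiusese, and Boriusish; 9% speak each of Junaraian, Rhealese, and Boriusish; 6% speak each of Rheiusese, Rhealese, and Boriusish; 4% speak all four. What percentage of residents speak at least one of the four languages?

P(≥1) = 37 + 40 + 43 + 47 − 14 − 15 − 20 − 18 − 12 − 22 + 7 + 6 + 9 + 6 − 4 = 90%

90%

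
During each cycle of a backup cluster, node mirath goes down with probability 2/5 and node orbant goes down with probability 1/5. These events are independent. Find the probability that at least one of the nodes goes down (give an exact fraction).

13/25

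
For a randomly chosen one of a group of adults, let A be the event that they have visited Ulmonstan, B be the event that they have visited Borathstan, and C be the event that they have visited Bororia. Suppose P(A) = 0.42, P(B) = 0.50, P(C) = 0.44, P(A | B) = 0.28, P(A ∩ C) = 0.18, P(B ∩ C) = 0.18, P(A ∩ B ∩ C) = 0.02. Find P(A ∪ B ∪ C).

P(A ∩ B) = P(B)·P(A|B) = 0.50 × 0.28 = 0.14
Inclusion–exclusion gives
P(A ∪ B ∪ C) = 0.42 + 0.50 + 0.44 − 0.14 − 0.18 − 0.18 + 0.02 = 0.88

0.88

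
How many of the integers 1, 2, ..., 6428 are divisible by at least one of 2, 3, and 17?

By inclusion–exclusion:
⌊6428/2⌋ + ⌊6428/3⌋ + ⌊6428/17⌋ − ⌊6428/6⌋ − ⌊6428/34⌋ − ⌊6428/51⌋ + ⌊6428/102⌋ = 3214 + 2142 + 378 − 1071 − 189 − 126 + 63 = 4411

4411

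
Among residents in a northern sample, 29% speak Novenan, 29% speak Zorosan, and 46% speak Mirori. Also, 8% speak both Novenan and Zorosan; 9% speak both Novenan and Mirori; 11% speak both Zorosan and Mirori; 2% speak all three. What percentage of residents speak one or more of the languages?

Using inclusion–exclusion:
P(≥1) = 29 + 29 + 46 − 8 − 9 − 11 + 2 = 78%

78%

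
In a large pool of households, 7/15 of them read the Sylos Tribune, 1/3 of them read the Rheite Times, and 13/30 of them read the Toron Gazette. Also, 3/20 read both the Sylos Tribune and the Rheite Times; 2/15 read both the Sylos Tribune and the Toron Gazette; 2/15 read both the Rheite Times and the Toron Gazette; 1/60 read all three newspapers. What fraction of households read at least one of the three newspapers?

5/6

By inclusion–exclusion:
P(union) = 7/15 + 1/3 + 13/30 − 3/20 − 2/15 − 2/15 + 1/60 = 5/6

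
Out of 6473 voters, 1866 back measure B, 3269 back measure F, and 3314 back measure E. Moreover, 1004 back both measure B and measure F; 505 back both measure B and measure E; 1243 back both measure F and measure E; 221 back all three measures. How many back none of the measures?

555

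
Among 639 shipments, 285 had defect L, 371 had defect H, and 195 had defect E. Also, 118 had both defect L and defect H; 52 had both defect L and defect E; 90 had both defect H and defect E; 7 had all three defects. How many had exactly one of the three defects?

352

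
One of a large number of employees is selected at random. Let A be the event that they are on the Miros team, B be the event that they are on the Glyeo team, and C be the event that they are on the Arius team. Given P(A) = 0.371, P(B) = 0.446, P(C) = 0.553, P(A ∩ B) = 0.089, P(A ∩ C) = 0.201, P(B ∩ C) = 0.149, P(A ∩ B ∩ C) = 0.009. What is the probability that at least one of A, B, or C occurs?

Using inclusion–exclusion:
P(A ∪ B ∪ C) = 0.371 + 0.446 + 0.553 − 0.089 − 0.201 − 0.149 + 0.009 = 0.940

0.940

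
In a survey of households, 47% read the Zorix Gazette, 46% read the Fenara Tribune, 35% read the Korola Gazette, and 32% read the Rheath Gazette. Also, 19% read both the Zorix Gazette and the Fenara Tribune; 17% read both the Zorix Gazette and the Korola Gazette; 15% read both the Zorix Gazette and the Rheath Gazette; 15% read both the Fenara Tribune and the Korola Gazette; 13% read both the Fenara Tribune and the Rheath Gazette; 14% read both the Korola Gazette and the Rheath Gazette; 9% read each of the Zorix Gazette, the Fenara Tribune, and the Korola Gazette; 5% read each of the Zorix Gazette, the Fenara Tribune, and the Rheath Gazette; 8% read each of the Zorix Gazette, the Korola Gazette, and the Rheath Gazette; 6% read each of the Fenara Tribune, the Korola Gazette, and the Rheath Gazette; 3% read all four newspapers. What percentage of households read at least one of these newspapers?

92%

By inclusion–exclusion:
P(at least one) = 47 + 46 + 35 + 32 − 19 − 17 − 15 − 15 − 13 − 14 + 9 + 5 + 8 + 6 − 3 = 92%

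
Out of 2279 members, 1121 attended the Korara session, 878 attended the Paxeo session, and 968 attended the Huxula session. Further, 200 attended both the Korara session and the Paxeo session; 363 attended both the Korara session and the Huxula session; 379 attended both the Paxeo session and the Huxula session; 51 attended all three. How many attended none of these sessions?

N(≥1) = 1121 + 878 + 968 − 200 − 363 − 379 + 51 = 2076
None: 2279 − 2076 = 203

203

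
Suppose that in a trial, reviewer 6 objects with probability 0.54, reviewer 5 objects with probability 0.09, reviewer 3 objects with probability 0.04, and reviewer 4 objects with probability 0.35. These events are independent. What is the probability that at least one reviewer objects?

0.7387936

P(none) = (1 − 0.54) × (1 − 0.09) × (1 − 0.04) × (1 − 0.35) = 0.46 × 0.91 × 0.96 × 0.65 = 0.2612064
P(at least one) = 1 − 0.2612064 = 0.7387936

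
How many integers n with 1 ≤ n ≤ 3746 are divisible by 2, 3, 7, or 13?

2758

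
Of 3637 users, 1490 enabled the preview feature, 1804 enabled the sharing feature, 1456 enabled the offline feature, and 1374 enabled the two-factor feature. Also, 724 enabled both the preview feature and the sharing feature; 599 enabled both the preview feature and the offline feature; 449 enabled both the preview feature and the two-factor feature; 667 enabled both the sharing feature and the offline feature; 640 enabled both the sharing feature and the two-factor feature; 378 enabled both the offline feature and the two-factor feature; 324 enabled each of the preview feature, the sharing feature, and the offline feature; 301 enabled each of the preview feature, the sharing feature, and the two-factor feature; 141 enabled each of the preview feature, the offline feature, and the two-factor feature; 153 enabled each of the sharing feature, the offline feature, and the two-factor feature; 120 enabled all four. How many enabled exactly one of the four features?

1487

|exactly one| = 1490 + 1804 + 1456 + 1374 − 2·724 − 2·599 − 2·449 − 2·667 − 2·640 − 2·378 + 3·324 + 3·301 + 3·141 + 3·153 − 4·120 = 1487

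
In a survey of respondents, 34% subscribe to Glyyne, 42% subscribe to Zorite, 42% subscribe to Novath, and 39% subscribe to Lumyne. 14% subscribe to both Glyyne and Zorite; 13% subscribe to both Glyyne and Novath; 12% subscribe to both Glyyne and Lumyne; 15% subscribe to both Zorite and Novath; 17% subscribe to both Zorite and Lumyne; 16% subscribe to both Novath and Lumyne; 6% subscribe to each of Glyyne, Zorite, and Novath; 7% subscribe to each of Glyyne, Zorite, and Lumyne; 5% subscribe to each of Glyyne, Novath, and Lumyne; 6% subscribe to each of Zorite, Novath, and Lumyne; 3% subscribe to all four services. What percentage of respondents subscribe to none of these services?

9%

P(≥1) = 34 + 42 + 42 + 39 − 14 − 13 − 12 − 15 − 17 − 16 + 6 + 7 + 5 + 6 − 3 = 91%
P(none) = 100% − 91% = 9%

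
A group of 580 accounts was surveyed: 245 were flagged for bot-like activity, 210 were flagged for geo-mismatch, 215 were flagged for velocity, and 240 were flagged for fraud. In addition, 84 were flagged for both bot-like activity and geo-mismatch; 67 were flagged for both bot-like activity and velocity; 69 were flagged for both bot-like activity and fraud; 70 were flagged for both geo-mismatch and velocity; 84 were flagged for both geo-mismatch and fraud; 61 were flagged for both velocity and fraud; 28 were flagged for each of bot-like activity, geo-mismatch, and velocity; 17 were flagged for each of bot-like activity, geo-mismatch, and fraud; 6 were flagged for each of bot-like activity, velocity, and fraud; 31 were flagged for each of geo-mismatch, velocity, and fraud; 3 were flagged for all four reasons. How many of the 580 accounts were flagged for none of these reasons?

26

N(≥1) = 245 + 210 + 215 + 240 − 84 − 67 − 69 − 70 − 84 − 61 + 28 + 17 + 6 + 31 − 3 = 554
None: 580 − 554 = 26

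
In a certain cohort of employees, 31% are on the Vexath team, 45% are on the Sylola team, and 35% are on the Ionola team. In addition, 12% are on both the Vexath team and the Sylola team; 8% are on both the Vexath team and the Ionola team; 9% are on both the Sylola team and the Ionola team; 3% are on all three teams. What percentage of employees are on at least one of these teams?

P(at least one) = 31 + 45 + 35 − 12 − 8 − 9 + 3 = 85%

85%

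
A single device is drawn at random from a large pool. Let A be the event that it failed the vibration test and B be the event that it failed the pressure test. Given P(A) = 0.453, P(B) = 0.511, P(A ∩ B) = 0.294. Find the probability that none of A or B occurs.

Using inclusion–exclusion:
P(A ∪ B) = 0.453 + 0.511 − 0.294 = 0.670
P(none) = 1 − 0.670 = 0.330

0.330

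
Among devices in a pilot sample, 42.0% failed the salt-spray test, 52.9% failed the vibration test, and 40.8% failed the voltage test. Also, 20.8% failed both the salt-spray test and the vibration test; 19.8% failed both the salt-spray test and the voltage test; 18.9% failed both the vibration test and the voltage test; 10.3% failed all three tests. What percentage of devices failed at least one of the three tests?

86.5%

P(union) = 42.0 + 52.9 + 40.8 − 20.8 − 19.8 − 18.9 + 10.3 = 86.5%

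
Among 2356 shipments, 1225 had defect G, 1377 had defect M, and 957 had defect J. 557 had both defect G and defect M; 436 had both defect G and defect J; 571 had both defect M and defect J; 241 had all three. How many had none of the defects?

N(≥1) = 1225 + 1377 + 957 − 557 − 436 − 571 + 241 = 2236
None: 2356 − 2236 = 120

120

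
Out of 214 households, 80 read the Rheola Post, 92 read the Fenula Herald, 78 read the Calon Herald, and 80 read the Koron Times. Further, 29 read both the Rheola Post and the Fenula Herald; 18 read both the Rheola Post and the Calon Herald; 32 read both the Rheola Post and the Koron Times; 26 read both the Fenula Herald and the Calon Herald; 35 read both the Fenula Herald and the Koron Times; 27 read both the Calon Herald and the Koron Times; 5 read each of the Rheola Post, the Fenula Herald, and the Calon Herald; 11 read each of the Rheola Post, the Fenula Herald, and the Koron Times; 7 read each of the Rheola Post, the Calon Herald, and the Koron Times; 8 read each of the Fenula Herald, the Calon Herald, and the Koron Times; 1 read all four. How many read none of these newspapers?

21

Using inclusion–exclusion:
|union| = 80 + 92 + 78 + 80 − 29 − 18 − 32 − 26 − 35 − 27 + 5 + 11 + 7 + 8 − 1 = 193
None: 214 − 193 = 21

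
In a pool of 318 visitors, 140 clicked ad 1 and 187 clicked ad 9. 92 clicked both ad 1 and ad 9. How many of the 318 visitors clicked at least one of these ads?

By inclusion-exclusion,
|at least one| = 140 + 187 − 92 = 235

235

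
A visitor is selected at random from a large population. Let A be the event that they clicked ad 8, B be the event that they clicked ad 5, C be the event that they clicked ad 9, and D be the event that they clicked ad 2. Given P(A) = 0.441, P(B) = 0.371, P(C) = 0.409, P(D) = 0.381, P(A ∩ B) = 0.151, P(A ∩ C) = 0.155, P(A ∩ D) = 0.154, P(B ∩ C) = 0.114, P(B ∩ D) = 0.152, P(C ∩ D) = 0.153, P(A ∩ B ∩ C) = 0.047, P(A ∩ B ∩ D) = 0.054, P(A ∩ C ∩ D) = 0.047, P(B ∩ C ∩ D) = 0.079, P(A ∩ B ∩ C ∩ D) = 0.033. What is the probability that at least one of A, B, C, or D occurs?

0.917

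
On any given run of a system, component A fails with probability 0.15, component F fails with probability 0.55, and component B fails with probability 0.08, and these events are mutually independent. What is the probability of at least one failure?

0.6481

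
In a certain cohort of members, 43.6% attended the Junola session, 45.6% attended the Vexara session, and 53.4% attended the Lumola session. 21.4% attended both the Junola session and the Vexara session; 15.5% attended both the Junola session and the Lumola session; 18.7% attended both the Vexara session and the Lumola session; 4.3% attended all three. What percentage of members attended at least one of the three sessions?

P(union) = 43.6 + 45.6 + 53.4 − 21.4 − 15.5 − 18.7 + 4.3 = 91.3%

91.3%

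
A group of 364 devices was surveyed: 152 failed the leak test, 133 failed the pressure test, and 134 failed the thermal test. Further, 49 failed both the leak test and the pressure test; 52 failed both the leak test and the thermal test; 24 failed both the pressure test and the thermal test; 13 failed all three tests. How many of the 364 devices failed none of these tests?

57

Apply inclusion-exclusion:
|at least one| = 152 + 133 + 134 − 49 − 52 − 24 + 13 = 307
None: 364 − 307 = 57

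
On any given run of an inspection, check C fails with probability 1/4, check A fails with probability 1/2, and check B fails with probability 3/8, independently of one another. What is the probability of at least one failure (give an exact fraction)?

P(none) = (1 − 1/4) × (1 − 1/2) × (1 − 3/8) = 3/4 × 1/2 × 5/8 = 15/64
P(at least one) = 1 − 15/64 = 49/64

49/64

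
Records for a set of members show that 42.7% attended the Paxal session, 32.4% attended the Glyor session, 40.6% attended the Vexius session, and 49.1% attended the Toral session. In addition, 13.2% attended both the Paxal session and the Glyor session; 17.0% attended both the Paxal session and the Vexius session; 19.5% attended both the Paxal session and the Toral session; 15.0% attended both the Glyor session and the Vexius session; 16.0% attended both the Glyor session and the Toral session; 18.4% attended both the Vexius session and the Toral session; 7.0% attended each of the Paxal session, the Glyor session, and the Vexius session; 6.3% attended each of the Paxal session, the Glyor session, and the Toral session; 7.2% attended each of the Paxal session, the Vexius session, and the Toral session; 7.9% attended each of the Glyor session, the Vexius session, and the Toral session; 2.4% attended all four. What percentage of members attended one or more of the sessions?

91.7%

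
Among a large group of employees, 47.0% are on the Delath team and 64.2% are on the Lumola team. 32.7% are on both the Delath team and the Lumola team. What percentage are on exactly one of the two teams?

45.8%

P(exactly one) = 47.0 + 64.2 − 2·32.7 = 45.8%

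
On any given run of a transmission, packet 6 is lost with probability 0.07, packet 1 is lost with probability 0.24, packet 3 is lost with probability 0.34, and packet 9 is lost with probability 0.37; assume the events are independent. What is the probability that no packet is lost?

0.29388744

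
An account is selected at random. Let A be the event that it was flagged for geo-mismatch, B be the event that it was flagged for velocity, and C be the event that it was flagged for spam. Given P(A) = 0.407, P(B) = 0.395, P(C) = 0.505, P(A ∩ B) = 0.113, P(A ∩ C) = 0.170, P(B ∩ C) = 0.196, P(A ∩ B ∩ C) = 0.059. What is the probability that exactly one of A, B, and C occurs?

P(exactly one) = 0.407 + 0.395 + 0.505 − 2·0.113 − 2·0.170 − 2·0.196 + 3·0.059 = 0.526

0.526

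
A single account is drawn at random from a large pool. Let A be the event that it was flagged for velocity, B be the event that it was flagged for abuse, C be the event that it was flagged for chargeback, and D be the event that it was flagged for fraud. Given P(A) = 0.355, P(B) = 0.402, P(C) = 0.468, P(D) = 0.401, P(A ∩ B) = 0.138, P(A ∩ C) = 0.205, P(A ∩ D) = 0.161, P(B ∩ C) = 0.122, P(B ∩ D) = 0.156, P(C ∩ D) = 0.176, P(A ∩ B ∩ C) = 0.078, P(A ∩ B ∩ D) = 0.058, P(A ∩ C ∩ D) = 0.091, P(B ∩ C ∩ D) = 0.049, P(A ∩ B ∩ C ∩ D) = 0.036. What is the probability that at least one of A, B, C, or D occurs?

0.908

P(A ∪ B ∪ C ∪ D) = 0.355 + 0.402 + 0.468 + 0.401 − 0.138 − 0.205 − 0.161 − 0.122 − 0.156 − 0.176 + 0.078 + 0.058 + 0.091 + 0.049 − 0.036 = 0.908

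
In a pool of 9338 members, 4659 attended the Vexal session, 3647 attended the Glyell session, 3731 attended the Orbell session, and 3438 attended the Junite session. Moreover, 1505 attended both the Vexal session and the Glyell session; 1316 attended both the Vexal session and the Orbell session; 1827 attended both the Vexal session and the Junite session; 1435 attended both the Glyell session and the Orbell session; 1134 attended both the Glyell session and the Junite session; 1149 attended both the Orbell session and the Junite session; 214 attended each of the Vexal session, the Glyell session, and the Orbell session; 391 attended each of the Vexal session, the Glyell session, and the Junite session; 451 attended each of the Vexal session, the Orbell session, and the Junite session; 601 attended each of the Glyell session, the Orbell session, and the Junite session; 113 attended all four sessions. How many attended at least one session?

8653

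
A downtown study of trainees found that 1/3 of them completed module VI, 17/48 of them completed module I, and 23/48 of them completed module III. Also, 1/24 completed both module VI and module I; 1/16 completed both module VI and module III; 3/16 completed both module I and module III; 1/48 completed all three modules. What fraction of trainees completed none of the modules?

5/48

By inclusion–exclusion:
P(≥1) = 1/3 + 17/48 + 23/48 − 1/24 − 1/16 − 3/16 + 1/48 = 43/48
P(none) = 1 − 43/48 = 5/48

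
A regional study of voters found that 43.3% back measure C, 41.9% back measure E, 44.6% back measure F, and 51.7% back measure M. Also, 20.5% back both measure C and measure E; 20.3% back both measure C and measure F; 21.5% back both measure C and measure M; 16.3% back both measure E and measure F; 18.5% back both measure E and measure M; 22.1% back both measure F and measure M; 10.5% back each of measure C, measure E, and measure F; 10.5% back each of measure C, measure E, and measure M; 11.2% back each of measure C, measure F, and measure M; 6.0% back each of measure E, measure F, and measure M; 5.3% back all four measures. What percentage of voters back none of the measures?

Using inclusion–exclusion:
P(union) = 43.3 + 41.9 + 44.6 + 51.7 − 20.5 − 20.3 − 21.5 − 16.3 − 18.5 − 22.1 + 10.5 + 10.5 + 11.2 + 6.0 − 5.3 = 95.2%
P(none) = 100% − 95.2% = 4.8%

4.8%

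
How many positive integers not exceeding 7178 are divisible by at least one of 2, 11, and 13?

floor(7178/2) + floor(7178/11) + floor(7178/13) − floor(7178/22) − floor(7178/26) − floor(7178/143) + floor(7178/286) = 3589 + 652 + 552 − 326 − 276 − 50 + 25 = 4166

4166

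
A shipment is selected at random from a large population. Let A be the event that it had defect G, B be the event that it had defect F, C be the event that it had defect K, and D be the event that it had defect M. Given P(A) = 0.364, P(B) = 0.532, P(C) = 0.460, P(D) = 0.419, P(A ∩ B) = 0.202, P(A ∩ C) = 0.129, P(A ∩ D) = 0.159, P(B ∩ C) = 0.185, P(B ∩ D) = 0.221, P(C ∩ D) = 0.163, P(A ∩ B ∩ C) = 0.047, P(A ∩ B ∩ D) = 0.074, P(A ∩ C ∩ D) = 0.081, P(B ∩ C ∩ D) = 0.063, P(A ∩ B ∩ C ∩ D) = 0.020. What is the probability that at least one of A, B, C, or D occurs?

0.961

Inclusion–exclusion gives
P(A ∪ B ∪ C ∪ D) = 0.364 + 0.532 + 0.460 + 0.419 − 0.202 − 0.129 − 0.159 − 0.185 − 0.221 − 0.163 + 0.047 + 0.074 + 0.081 + 0.063 − 0.020 = 0.961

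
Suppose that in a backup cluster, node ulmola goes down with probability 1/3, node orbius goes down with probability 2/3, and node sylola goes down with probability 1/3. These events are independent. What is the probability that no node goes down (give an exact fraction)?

P(none) = (1 − 1/3) × (1 − 2/3) × (1 − 1/3) = 2/3 × 1/3 × 2/3 = 4/27

4/27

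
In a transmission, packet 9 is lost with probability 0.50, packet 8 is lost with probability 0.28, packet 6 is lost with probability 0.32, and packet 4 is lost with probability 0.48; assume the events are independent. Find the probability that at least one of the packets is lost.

0.872704

P(none) = (1 − 0.50) × (1 − 0.28) × (1 − 0.32) × (1 − 0.48) = 0.50 × 0.72 × 0.68 × 0.52 = 0.127296
P(at least one) = 1 − 0.127296 = 0.872704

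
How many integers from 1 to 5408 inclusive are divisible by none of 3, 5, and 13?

2663

Apply inclusion-exclusion:
⌊5408/3⌋ + ⌊5408/5⌋ + ⌊5408/13⌋ − ⌊5408/15⌋ − ⌊5408/39⌋ − ⌊5408/65⌋ + ⌊5408/195⌋ = 1802 + 1081 + 416 − 360 − 138 − 83 + 27 = 2745
5408 − 2745 = 2663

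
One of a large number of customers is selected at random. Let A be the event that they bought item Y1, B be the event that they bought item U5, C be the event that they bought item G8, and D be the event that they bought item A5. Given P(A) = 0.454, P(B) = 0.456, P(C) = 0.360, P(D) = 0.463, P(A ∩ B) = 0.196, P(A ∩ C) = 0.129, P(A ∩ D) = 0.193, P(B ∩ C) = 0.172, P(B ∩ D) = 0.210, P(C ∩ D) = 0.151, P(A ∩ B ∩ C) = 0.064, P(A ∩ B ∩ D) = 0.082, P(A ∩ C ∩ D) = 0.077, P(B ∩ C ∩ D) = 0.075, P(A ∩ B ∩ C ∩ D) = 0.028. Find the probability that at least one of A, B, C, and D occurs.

Apply inclusion-exclusion:
P(A ∪ B ∪ C ∪ D) = 0.454 + 0.456 + 0.360 + 0.463 − 0.196 − 0.129 − 0.193 − 0.172 − 0.210 − 0.151 + 0.064 + 0.082 + 0.077 + 0.075 − 0.028 = 0.952

0.952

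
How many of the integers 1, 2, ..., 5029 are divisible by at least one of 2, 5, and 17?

3135

floor(5029/2) + floor(5029/5) + floor(5029/17) − floor(5029/10) − floor(5029/34) − floor(5029/85) + floor(5029/170) = 2514 + 1005 + 295 − 502 − 147 − 59 + 29 = 3135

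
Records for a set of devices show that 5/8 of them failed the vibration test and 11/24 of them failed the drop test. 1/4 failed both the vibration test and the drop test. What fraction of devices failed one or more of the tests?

5/6

P(≥1) = 5/8 + 11/24 − 1/4 = 5/6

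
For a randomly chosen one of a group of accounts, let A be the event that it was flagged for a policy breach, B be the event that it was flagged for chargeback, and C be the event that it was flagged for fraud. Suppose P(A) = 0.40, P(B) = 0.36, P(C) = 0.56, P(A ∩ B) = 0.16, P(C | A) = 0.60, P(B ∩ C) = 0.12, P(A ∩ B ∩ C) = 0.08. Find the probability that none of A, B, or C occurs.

0.12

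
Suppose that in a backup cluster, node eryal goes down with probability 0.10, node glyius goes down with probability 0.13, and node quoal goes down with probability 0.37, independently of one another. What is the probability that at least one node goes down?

0.50671

P(none) = (1 − 0.10) × (1 − 0.13) × (1 − 0.37) = 0.90 × 0.87 × 0.63 = 0.49329
P(at least one) = 1 − 0.49329 = 0.50671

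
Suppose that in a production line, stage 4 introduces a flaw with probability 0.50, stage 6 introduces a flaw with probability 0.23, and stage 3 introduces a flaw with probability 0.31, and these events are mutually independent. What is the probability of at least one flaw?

Independence gives P(none) = ∏(1 − pᵢ).
P(none) = (1 − 0.50) × (1 − 0.23) × (1 − 0.31) = 0.50 × 0.77 × 0.69 = 0.26565
P(at least one) = 1 − 0.26565 = 0.73435

0.73435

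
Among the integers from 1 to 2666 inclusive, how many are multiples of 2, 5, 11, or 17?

1753

By inclusion–exclusion:
floor(2666/2) + floor(2666/5) + floor(2666/11) + floor(2666/17) − floor(2666/10) − floor(2666/22) − floor(2666/34) − floor(2666/55) − floor(2666/85) − floor(2666/187) + floor(2666/110) + floor(2666/170) + floor(2666/374) + floor(2666/935) − floor(2666/1870) = 1333 + 533 + 242 + 156 − 266 − 121 − 78 − 48 − 31 − 14 + 24 + 15 + 7 + 2 − 1 = 1753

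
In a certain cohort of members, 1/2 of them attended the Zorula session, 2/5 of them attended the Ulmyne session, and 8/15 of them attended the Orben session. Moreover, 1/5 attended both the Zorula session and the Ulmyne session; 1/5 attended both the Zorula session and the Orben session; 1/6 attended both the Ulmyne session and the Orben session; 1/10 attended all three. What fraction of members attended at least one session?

By inclusion-exclusion,
P(union) = 1/2 + 2/5 + 8/15 − 1/5 − 1/5 − 1/6 + 1/10 = 29/30

29/30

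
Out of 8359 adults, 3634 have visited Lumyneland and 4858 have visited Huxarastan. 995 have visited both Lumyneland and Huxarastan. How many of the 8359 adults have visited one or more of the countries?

Inclusion–exclusion gives
N(≥1) = 3634 + 4858 − 995 = 7497

7497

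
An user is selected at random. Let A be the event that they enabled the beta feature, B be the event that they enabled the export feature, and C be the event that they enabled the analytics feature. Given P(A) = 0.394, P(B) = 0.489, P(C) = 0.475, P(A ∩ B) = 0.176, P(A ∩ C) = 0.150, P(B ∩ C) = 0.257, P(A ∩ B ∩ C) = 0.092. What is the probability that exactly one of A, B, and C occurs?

Using the inclusion–exclusion count for exactly one event:
P(exactly one) = 0.394 + 0.489 + 0.475 − 2·0.176 − 2·0.150 − 2·0.257 + 3·0.092 = 0.468

0.468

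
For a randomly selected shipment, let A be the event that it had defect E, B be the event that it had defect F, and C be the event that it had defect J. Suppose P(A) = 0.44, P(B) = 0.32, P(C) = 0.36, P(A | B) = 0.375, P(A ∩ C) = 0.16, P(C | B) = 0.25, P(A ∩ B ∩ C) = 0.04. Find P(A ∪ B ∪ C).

0.80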